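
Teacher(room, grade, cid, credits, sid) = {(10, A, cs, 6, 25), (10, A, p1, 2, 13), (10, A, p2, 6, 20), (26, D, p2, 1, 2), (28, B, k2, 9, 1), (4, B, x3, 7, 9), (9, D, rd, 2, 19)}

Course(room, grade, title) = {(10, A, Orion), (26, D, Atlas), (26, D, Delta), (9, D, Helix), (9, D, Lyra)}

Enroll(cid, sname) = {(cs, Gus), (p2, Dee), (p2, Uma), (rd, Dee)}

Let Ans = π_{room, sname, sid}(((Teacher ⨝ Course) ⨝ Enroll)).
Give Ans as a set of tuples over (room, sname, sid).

Teacher ⋈ Course (natural join on room, grade): {(10, A, cs, 6, 25, Orion), (10, A, p1, 2, 13, Orion), (10, A, p2, 6, 20, Orion), (26, D, p2, 1, 2, Atlas), (26, D, p2, 1, 2, Delta), (9, D, rd, 2, 19, Helix), (9, D, rd, 2, 19, Lyra)}
(Teacher ⨝ Course) ⋈ Enroll (natural join on cid): {(10, A, cs, 6, 25, Orion, Gus), (10, A, p2, 6, 20, Orion, Dee), (10, A, p2, 6, 20, Orion, Uma), (26, D, p2, 1, 2, Atlas, Dee), (26, D, p2, 1, 2, Atlas, Uma), (26, D, p2, 1, 2, Delta, Dee), (26, D, p2, 1, 2, Delta, Uma), (9, D, rd, 2, 19, Helix, Dee), (9, D, rd, 2, 19, Lyra, Dee)}
π[room, sname, sid]: project onto (room, sname, sid) (3 duplicate(s) eliminated) → {(10, Dee, 20), (10, Gus, 25), (10, Uma, 20), (26, Dee, 2), (26, Uma, 2), (9, Dee, 19)}

{(10, Dee, 20), (10, Gus, 25), (10, Uma, 20), (26, Dee, 2), (26, Uma, 2), (9, Dee, 19)}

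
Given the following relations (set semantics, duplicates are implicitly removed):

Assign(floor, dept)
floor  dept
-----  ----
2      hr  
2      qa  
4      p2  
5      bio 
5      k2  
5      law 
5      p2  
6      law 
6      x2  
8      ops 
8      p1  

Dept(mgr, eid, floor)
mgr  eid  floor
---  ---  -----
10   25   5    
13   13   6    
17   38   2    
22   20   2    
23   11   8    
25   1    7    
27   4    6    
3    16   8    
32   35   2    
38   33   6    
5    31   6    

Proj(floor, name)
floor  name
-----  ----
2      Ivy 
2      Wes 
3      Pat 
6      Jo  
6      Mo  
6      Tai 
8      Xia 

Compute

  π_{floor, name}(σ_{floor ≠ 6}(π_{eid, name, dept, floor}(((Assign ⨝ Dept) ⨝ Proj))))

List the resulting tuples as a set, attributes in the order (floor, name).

{(2, Ivy), (2, Wes), (8, Xia)}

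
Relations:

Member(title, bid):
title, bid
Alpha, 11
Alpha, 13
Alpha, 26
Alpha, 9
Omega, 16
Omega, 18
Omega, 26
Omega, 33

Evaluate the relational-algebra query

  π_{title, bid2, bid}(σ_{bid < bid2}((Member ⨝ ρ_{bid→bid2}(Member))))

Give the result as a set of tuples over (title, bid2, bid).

ρ[bid→bid2]: schema becomes (title, bid2); tuples unchanged.
Member ⋈ ρ_{bid→bid2}(Member) (natural join on title): {(Alpha, 11, 11), (Alpha, 11, 13), (Alpha, 11, 26), (Alpha, 11, 9), (Alpha, 13, 11), (Alpha, 13, 13), (Alpha, 13, 26), (Alpha, 13, 9), (Alpha, 26, 11), (Alpha, 26, 13), (Alpha, 26, 26), (Alpha, 26, 9), (Alpha, 9, 11), (Alpha, 9, 13), (Alpha, 9, 26), (Alpha, 9, 9), (Omega, 16, 16), (Omega, 16, 18), (Omega, 16, 26), (Omega, 16, 33), (Omega, 18, 16), (Omega, 18, 18), (Omega, 18, 26), (Omega, 18, 33), (Omega, 26, 16), (Omega, 26, 18), (Omega, 26, 26), (Omega, 26, 33), (Omega, 33, 16), (Omega, 33, 18), (Omega, 33, 26), (Omega, 33, 33)}
Selection bid < bid2: {(Alpha, 11, 13), (Alpha, 11, 26), (Alpha, 13, 26), (Alpha, 9, 11), (Alpha, 9, 13), (Alpha, 9, 26), (Omega, 16, 18), (Omega, 16, 26), (Omega, 16, 33), (Omega, 18, 26), (Omega, 18, 33), (Omega, 26, 33)}
Keep only column(s) title, bid2, bid: {(Alpha, 11, 9), (Alpha, 13, 11), (Alpha, 13, 9), (Alpha, 26, 11), (Alpha, 26, 13), (Alpha, 26, 9), (Omega, 18, 16), (Omega, 26, 16), (Omega, 26, 18), (Omega, 33, 16), (Omega, 33, 18), (Omega, 33, 26)}

{(Alpha, 11, 9), (Alpha, 13, 11), (Alpha, 13, 9), (Alpha, 26, 11), (Alpha, 26, 13), (Alpha, 26, 9), (Omega, 18, 16), (Omega, 26, 16), (Omega, 26, 18), (Omega, 33, 16), (Omega, 33, 18), (Omega, 33, 26)}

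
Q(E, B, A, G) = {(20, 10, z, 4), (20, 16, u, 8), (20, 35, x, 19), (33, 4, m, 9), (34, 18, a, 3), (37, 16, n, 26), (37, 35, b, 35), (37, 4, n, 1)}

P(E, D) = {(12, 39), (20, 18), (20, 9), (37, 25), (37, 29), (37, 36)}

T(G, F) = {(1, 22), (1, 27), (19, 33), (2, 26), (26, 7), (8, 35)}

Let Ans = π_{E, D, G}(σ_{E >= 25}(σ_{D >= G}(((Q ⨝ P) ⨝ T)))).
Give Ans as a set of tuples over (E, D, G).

Joining Q and P on E yields {(20, 10, z, 4, 18), (20, 10, z, 4, 9), (20, 16, u, 8, 18), (20, 16, u, 8, 9), (20, 35, x, 19, 18), (20, 35, x, 19, 9), (37, 16, n, 26, 25), (37, 16, n, 26, 29), (37, 16, n, 26, 36), (37, 35, b, 35, 25), (37, 35, b, 35, 29), (37, 35, b, 35, 36), (37, 4, n, 1, 25), (37, 4, n, 1, 29), (37, 4, n, 1, 36)}.
Joining (Q ⨝ P) and T on G yields {(20, 16, u, 8, 18, 35), (20, 16, u, 8, 9, 35), (20, 35, x, 19, 18, 33), (20, 35, x, 19, 9, 33), (37, 16, n, 26, 25, 7), (37, 16, n, 26, 29, 7), (37, 16, n, 26, 36, 7), (37, 4, n, 1, 25, 22), (37, 4, n, 1, 25, 27), (37, 4, n, 1, 29, 22), (37, 4, n, 1, 29, 27), (37, 4, n, 1, 36, 22), (37, 4, n, 1, 36, 27)}.
Filtering on D >= G leaves {(20, 16, u, 8, 18, 35), (20, 16, u, 8, 9, 35), (37, 16, n, 26, 29, 7), (37, 16, n, 26, 36, 7), (37, 4, n, 1, 25, 22), (37, 4, n, 1, 25, 27), (37, 4, n, 1, 29, 22), (37, 4, n, 1, 29, 27), (37, 4, n, 1, 36, 22), (37, 4, n, 1, 36, 27)}.
Filtering on E >= 25 leaves {(37, 16, n, 26, 29, 7), (37, 16, n, 26, 36, 7), (37, 4, n, 1, 25, 22), (37, 4, n, 1, 25, 27), (37, 4, n, 1, 29, 22), (37, 4, n, 1, 29, 27), (37, 4, n, 1, 36, 22), (37, 4, n, 1, 36, 27)}.
π[E, D, G]: project onto (E, D, G) (3 duplicate(s) eliminated) → {(37, 25, 1), (37, 29, 1), (37, 29, 26), (37, 36, 1), (37, 36, 26)}

{(37, 25, 1), (37, 29, 1), (37, 29, 26), (37, 36, 1), (37, 36, 26)}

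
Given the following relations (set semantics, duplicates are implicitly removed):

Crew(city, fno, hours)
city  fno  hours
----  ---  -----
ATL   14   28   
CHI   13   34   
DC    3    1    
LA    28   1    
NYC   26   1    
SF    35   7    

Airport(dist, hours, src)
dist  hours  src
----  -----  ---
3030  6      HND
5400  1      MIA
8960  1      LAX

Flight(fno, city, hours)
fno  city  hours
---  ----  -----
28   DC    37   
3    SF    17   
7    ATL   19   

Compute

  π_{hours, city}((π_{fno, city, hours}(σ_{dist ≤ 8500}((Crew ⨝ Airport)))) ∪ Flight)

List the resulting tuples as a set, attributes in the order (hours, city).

Natural join on hours: {(DC, 3, 1, 5400, MIA), (DC, 3, 1, 8960, LAX), (LA, 28, 1, 5400, MIA), (LA, 28, 1, 8960, LAX), (NYC, 26, 1, 5400, MIA), (NYC, 26, 1, 8960, LAX)}
Selection dist ≤ 8500: {(DC, 3, 1, 5400, MIA), (LA, 28, 1, 5400, MIA), (NYC, 26, 1, 5400, MIA)}
π[fno, city, hours]: project onto (fno, city, hours) → {(26, NYC, 1), (28, LA, 1), (3, DC, 1)}
Union: {(26, NYC, 1), (28, LA, 1), (3, DC, 1)} with {(28, DC, 37), (3, SF, 17), (7, ATL, 19)} → {(26, NYC, 1), (28, DC, 37), (28, LA, 1), (3, DC, 1), (3, SF, 17), (7, ATL, 19)}
π[hours, city]: project onto (hours, city) → {(1, DC), (1, LA), (1, NYC), (17, SF), (19, ATL), (37, DC)}

{(1, DC), (1, LA), (1, NYC), (17, SF), (19, ATL), (37, DC)}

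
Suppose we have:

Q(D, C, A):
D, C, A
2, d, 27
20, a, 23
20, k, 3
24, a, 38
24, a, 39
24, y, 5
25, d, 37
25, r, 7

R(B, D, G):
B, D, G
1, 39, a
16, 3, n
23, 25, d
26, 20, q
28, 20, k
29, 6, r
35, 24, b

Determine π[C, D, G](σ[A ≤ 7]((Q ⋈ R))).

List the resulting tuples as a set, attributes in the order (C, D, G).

{(k, 20, k), (k, 20, q), (r, 25, d), (y, 24, b)}

Joining Q and R on D yields {(20, a, 23, 26, q), (20, a, 23, 28, k), (20, k, 3, 26, q), (20, k, 3, 28, k), (24, a, 38, 35, b), (24, a, 39, 35, b), (24, y, 5, 35, b), (25, d, 37, 23, d), (25, r, 7, 23, d)}.
Apply σ_{A ≤ 7}; surviving tuples: {(20, k, 3, 26, q), (20, k, 3, 28, k), (24, y, 5, 35, b), (25, r, 7, 23, d)}
Keep only column(s) C, D, G: {(k, 20, k), (k, 20, q), (r, 25, d), (y, 24, b)}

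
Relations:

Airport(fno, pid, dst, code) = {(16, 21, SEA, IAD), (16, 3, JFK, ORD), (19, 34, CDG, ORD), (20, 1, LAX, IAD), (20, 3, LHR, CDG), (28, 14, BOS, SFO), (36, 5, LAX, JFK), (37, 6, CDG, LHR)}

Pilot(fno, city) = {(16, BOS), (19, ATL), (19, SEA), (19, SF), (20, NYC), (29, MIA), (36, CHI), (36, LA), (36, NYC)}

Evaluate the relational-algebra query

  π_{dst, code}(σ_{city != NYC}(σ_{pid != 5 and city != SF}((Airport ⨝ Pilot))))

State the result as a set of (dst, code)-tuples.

{(CDG, ORD), (JFK, ORD), (SEA, IAD)}

Natural join on fno: {(16, 21, SEA, IAD, BOS), (16, 3, JFK, ORD, BOS), (19, 34, CDG, ORD, ATL), (19, 34, CDG, ORD, SEA), (19, 34, CDG, ORD, SF), (20, 1, LAX, IAD, NYC), (20, 3, LHR, CDG, NYC), (36, 5, LAX, JFK, CHI), (36, 5, LAX, JFK, LA), (36, 5, LAX, JFK, NYC)}
Selection pid != 5 and city != SF: {(16, 21, SEA, IAD, BOS), (16, 3, JFK, ORD, BOS), (19, 34, CDG, ORD, ATL), (19, 34, CDG, ORD, SEA), (20, 1, LAX, IAD, NYC), (20, 3, LHR, CDG, NYC)}
Selection city != NYC: {(16, 21, SEA, IAD, BOS), (16, 3, JFK, ORD, BOS), (19, 34, CDG, ORD, ATL), (19, 34, CDG, ORD, SEA)}
π_{dst, code} gives {(CDG, ORD), (JFK, ORD), (SEA, IAD)} (1 duplicate(s) eliminated).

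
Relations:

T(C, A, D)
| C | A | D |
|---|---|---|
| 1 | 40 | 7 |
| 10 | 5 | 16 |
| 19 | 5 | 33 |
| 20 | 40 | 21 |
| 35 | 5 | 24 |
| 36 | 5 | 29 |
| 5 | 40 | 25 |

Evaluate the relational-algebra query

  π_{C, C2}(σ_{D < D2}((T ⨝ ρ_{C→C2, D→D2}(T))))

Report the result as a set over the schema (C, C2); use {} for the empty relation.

ρ[C→C2, D→D2]: schema becomes (C2, A, D2); tuples unchanged.
Joining T and ρ_{C→C2, D→D2}(T) on A yields {(1, 40, 7, 1, 7), (1, 40, 7, 20, 21), (1, 40, 7, 5, 25), (10, 5, 16, 10, 16), (10, 5, 16, 19, 33), (10, 5, 16, 35, 24), (10, 5, 16, 36, 29), (19, 5, 33, 10, 16), (19, 5, 33, 19, 33), (19, 5, 33, 35, 24), (19, 5, 33, 36, 29), (20, 40, 21, 1, 7), (20, 40, 21, 20, 21), (20, 40, 21, 5, 25), (35, 5, 24, 10, 16), (35, 5, 24, 19, 33), (35, 5, 24, 35, 24), (35, 5, 24, 36, 29), (36, 5, 29, 10, 16), (36, 5, 29, 19, 33), (36, 5, 29, 35, 24), (36, 5, 29, 36, 29), (5, 40, 25, 1, 7), (5, 40, 25, 20, 21), (5, 40, 25, 5, 25)}.
σ[D < D2]: keep tuples satisfying D < D2 → {(1, 40, 7, 20, 21), (1, 40, 7, 5, 25), (10, 5, 16, 19, 33), (10, 5, 16, 35, 24), (10, 5, 16, 36, 29), (20, 40, 21, 5, 25), (35, 5, 24, 19, 33), (35, 5, 24, 36, 29), (36, 5, 29, 19, 33)}
Keep only column(s) C, C2: {(1, 20), (1, 5), (10, 19), (10, 35), (10, 36), (20, 5), (35, 19), (35, 36), (36, 19)}

{(1, 20), (1, 5), (10, 19), (10, 35), (10, 36), (20, 5), (35, 19), (35, 36), (36, 19)}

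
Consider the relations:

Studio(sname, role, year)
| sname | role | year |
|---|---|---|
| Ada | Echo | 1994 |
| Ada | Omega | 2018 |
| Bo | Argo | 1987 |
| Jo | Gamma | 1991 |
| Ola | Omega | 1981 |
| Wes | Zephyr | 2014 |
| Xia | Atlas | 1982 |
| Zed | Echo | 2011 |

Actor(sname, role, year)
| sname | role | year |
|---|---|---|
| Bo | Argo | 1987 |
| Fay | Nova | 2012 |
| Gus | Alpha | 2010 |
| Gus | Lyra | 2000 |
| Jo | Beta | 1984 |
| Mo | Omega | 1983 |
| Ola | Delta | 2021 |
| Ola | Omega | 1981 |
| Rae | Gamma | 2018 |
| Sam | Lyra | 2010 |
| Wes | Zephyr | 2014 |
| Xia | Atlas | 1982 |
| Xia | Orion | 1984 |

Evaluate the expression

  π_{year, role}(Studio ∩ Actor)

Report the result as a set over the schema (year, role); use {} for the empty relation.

{(1981, Omega), (1982, Atlas), (1987, Argo), (2014, Zephyr)}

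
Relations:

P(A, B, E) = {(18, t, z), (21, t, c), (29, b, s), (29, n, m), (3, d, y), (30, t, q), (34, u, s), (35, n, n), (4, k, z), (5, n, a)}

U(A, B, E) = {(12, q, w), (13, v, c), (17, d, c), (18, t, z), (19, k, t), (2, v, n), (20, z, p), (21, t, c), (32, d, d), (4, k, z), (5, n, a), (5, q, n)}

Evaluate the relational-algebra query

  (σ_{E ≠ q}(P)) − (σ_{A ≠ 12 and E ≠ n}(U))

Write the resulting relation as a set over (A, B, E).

{(29, b, s), (29, n, m), (3, d, y), (34, u, s), (35, n, n)}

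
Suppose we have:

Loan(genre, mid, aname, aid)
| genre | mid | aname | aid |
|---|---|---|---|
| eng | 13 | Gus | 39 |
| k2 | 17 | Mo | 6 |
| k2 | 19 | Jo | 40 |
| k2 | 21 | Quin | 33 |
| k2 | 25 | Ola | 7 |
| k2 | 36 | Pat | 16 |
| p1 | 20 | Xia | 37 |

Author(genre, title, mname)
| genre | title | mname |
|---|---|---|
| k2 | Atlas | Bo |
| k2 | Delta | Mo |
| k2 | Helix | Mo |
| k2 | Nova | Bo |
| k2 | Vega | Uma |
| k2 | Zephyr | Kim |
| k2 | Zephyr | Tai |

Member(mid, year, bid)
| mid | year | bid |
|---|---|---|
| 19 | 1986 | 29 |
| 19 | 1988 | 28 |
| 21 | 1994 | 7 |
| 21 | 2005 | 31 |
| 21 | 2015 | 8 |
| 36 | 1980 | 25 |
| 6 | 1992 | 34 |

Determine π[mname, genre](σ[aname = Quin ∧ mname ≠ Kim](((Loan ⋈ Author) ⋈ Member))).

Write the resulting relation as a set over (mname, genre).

Loan ⋈ Author (natural join on genre): {(k2, 17, Mo, 6, Atlas, Bo), (k2, 17, Mo, 6, Delta, Mo), (k2, 17, Mo, 6, Helix, Mo), (k2, 17, Mo, 6, Nova, Bo), (k2, 17, Mo, 6, Vega, Uma), (k2, 17, Mo, 6, Zephyr, Kim), (k2, 17, Mo, 6, Zephyr, Tai), (k2, 19, Jo, 40, Atlas, Bo), (k2, 19, Jo, 40, Delta, Mo), (k2, 19, Jo, 40, Helix, Mo), (k2, 19, Jo, 40, Nova, Bo), (k2, 19, Jo, 40, Vega, Uma), (k2, 19, Jo, 40, Zephyr, Kim), (k2, 19, Jo, 40, Zephyr, Tai), (k2, 21, Quin, 33, Atlas, Bo), (k2, 21, Quin, 33, Delta, Mo), (k2, 21, Quin, 33, Helix, Mo), (k2, 21, Quin, 33, Nova, Bo), (k2, 21, Quin, 33, Vega, Uma), (k2, 21, Quin, 33, Zephyr, Kim), (k2, 21, Quin, 33, Zephyr, Tai), (k2, 25, Ola, 7, Atlas, Bo), (k2, 25, Ola, 7, Delta, Mo), (k2, 25, Ola, 7, Helix, Mo), (k2, 25, Ola, 7, Nova, Bo), (k2, 25, Ola, 7, Vega, Uma), (k2, 25, Ola, 7, Zephyr, Kim), (k2, 25, Ola, 7, Zephyr, Tai), (k2, 36, Pat, 16, Atlas, Bo), (k2, 36, Pat, 16, Delta, Mo), (k2, 36, Pat, 16, Helix, Mo), (k2, 36, Pat, 16, Nova, Bo), (k2, 36, Pat, 16, Vega, Uma), (k2, 36, Pat, 16, Zephyr, Kim), (k2, 36, Pat, 16, Zephyr, Tai)}
(Loan ⋈ Author) ⋈ Member (natural join on mid): {(k2, 19, Jo, 40, Atlas, Bo, 1986, 29), (k2, 19, Jo, 40, Atlas, Bo, 1988, 28), (k2, 19, Jo, 40, Delta, Mo, 1986, 29), (k2, 19, Jo, 40, Delta, Mo, 1988, 28), (k2, 19, Jo, 40, Helix, Mo, 1986, 29), (k2, 19, Jo, 40, Helix, Mo, 1988, 28), (k2, 19, Jo, 40, Nova, Bo, 1986, 29), (k2, 19, Jo, 40, Nova, Bo, 1988, 28), (k2, 19, Jo, 40, Vega, Uma, 1986, 29), (k2, 19, Jo, 40, Vega, Uma, 1988, 28), (k2, 19, Jo, 40, Zephyr, Kim, 1986, 29), (k2, 19, Jo, 40, Zephyr, Kim, 1988, 28), (k2, 19, Jo, 40, Zephyr, Tai, 1986, 29), (k2, 19, Jo, 40, Zephyr, Tai, 1988, 28), (k2, 21, Quin, 33, Atlas, Bo, 1994, 7), (k2, 21, Quin, 33, Atlas, Bo, 2005, 31), (k2, 21, Quin, 33, Atlas, Bo, 2015, 8), (k2, 21, Quin, 33, Delta, Mo, 1994, 7), (k2, 21, Quin, 33, Delta, Mo, 2005, 31), (k2, 21, Quin, 33, Delta, Mo, 2015, 8), (k2, 21, Quin, 33, Helix, Mo, 1994, 7), (k2, 21, Quin, 33, Helix, Mo, 2005, 31), (k2, 21, Quin, 33, Helix, Mo, 2015, 8), (k2, 21, Quin, 33, Nova, Bo, 1994, 7), (k2, 21, Quin, 33, Nova, Bo, 2005, 31), (k2, 21, Quin, 33, Nova, Bo, 2015, 8), (k2, 21, Quin, 33, Vega, Uma, 1994, 7), (k2, 21, Quin, 33, Vega, Uma, 2005, 31), (k2, 21, Quin, 33, Vega, Uma, 2015, 8), (k2, 21, Quin, 33, Zephyr, Kim, 1994, 7), (k2, 21, Quin, 33, Zephyr, Kim, 2005, 31), (k2, 21, Quin, 33, Zephyr, Kim, 2015, 8), (k2, 21, Quin, 33, Zephyr, Tai, 1994, 7), (k2, 21, Quin, 33, Zephyr, Tai, 2005, 31), (k2, 21, Quin, 33, Zephyr, Tai, 2015, 8), (k2, 36, Pat, 16, Atlas, Bo, 1980, 25), (k2, 36, Pat, 16, Delta, Mo, 1980, 25), (k2, 36, Pat, 16, Helix, Mo, 1980, 25), (k2, 36, Pat, 16, Nova, Bo, 1980, 25), (k2, 36, Pat, 16, Vega, Uma, 1980, 25), (k2, 36, Pat, 16, Zephyr, Kim, 1980, 25), (k2, 36, Pat, 16, Zephyr, Tai, 1980, 25)}
Apply σ_{aname = Quin ∧ mname ≠ Kim}; surviving tuples: {(k2, 21, Quin, 33, Atlas, Bo, 1994, 7), (k2, 21, Quin, 33, Atlas, Bo, 2005, 31), (k2, 21, Quin, 33, Atlas, Bo, 2015, 8), (k2, 21, Quin, 33, Delta, Mo, 1994, 7), (k2, 21, Quin, 33, Delta, Mo, 2005, 31), (k2, 21, Quin, 33, Delta, Mo, 2015, 8), (k2, 21, Quin, 33, Helix, Mo, 1994, 7), (k2, 21, Quin, 33, Helix, Mo, 2005, 31), (k2, 21, Quin, 33, Helix, Mo, 2015, 8), (k2, 21, Quin, 33, Nova, Bo, 1994, 7), (k2, 21, Quin, 33, Nova, Bo, 2005, 31), (k2, 21, Quin, 33, Nova, Bo, 2015, 8), (k2, 21, Quin, 33, Vega, Uma, 1994, 7), (k2, 21, Quin, 33, Vega, Uma, 2005, 31), (k2, 21, Quin, 33, Vega, Uma, 2015, 8), (k2, 21, Quin, 33, Zephyr, Tai, 1994, 7), (k2, 21, Quin, 33, Zephyr, Tai, 2005, 31), (k2, 21, Quin, 33, Zephyr, Tai, 2015, 8)}
π[mname, genre]: project onto (mname, genre) (14 duplicate(s) eliminated) → {(Bo, k2), (Mo, k2), (Tai, k2), (Uma, k2)}

{(Bo, k2), (Mo, k2), (Tai, k2), (Uma, k2)}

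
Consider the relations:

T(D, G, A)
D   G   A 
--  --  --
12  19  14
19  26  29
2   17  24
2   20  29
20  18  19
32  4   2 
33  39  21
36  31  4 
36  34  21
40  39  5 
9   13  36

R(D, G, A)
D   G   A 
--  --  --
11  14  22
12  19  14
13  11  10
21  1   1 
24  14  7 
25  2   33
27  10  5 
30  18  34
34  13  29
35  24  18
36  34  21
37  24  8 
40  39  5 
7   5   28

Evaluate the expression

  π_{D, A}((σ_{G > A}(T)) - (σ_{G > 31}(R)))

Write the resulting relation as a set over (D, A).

Apply σ_{G > A}; surviving tuples: {(12, 19, 14), (32, 4, 2), (33, 39, 21), (36, 31, 4), (36, 34, 21), (40, 39, 5)}
Apply σ_{G > 31}; surviving tuples: {(36, 34, 21), (40, 39, 5)}
Difference: {(12, 19, 14), (32, 4, 2), (33, 39, 21), (36, 31, 4), (36, 34, 21), (40, 39, 5)} with {(36, 34, 21), (40, 39, 5)} → {(12, 19, 14), (32, 4, 2), (33, 39, 21), (36, 31, 4)}
π_{D, A} gives {(12, 14), (32, 2), (33, 21), (36, 4)}.

{(12, 14), (32, 2), (33, 21), (36, 4)}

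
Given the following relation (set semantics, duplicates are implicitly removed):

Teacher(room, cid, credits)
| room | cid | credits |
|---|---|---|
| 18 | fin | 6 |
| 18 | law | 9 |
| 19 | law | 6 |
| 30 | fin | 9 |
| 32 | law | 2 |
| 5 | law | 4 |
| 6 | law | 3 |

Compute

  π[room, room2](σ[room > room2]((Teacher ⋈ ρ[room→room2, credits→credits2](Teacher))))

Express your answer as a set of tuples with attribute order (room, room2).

{(18, 5), (18, 6), (19, 18), (19, 5), (19, 6), (30, 18), (32, 18), (32, 19), (32, 5), (32, 6), (6, 5)}

ρ[room→room2, credits→credits2]: schema becomes (room2, cid, credits2); tuples unchanged.
Teacher ⋈ ρ[room→room2, credits→credits2](Teacher) (natural join on cid): {(18, fin, 6, 18, 6), (18, fin, 6, 30, 9), (18, law, 9, 18, 9), (18, law, 9, 19, 6), (18, law, 9, 32, 2), (18, law, 9, 5, 4), (18, law, 9, 6, 3), (19, law, 6, 18, 9), (19, law, 6, 19, 6), (19, law, 6, 32, 2), (19, law, 6, 5, 4), (19, law, 6, 6, 3), (30, fin, 9, 18, 6), (30, fin, 9, 30, 9), (32, law, 2, 18, 9), (32, law, 2, 19, 6), (32, law, 2, 32, 2), (32, law, 2, 5, 4), (32, law, 2, 6, 3), (5, law, 4, 18, 9), (5, law, 4, 19, 6), (5, law, 4, 32, 2), (5, law, 4, 5, 4), (5, law, 4, 6, 3), (6, law, 3, 18, 9), (6, law, 3, 19, 6), (6, law, 3, 32, 2), (6, law, 3, 5, 4), (6, law, 3, 6, 3)}
Selection room > room2: {(18, law, 9, 5, 4), (18, law, 9, 6, 3), (19, law, 6, 18, 9), (19, law, 6, 5, 4), (19, law, 6, 6, 3), (30, fin, 9, 18, 6), (32, law, 2, 18, 9), (32, law, 2, 19, 6), (32, law, 2, 5, 4), (32, law, 2, 6, 3), (6, law, 3, 5, 4)}
Projecting to room, room2: {(18, 5), (18, 6), (19, 18), (19, 5), (19, 6), (30, 18), (32, 18), (32, 19), (32, 5), (32, 6), (6, 5)}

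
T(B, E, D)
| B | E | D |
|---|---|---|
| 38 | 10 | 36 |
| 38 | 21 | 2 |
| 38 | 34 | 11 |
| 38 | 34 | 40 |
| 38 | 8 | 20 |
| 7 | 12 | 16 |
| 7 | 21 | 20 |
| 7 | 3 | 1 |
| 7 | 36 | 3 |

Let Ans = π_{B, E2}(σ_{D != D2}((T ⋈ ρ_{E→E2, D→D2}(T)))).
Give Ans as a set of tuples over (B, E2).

ρ[E→E2, D→D2]: schema becomes (B, E2, D2); tuples unchanged.
Natural join on B: {(38, 10, 36, 10, 36), (38, 10, 36, 21, 2), (38, 10, 36, 34, 11), (38, 10, 36, 34, 40), (38, 10, 36, 8, 20), (38, 21, 2, 10, 36), (38, 21, 2, 21, 2), (38, 21, 2, 34, 11), (38, 21, 2, 34, 40), (38, 21, 2, 8, 20), (38, 34, 11, 10, 36), (38, 34, 11, 21, 2), (38, 34, 11, 34, 11), (38, 34, 11, 34, 40), (38, 34, 11, 8, 20), (38, 34, 40, 10, 36), (38, 34, 40, 21, 2), (38, 34, 40, 34, 11), (38, 34, 40, 34, 40), (38, 34, 40, 8, 20), (38, 8, 20, 10, 36), (38, 8, 20, 21, 2), (38, 8, 20, 34, 11), (38, 8, 20, 34, 40), (38, 8, 20, 8, 20), (7, 12, 16, 12, 16), (7, 12, 16, 21, 20), (7, 12, 16, 3, 1), (7, 12, 16, 36, 3), (7, 21, 20, 12, 16), (7, 21, 20, 21, 20), (7, 21, 20, 3, 1), (7, 21, 20, 36, 3), (7, 3, 1, 12, 16), (7, 3, 1, 21, 20), (7, 3, 1, 3, 1), (7, 3, 1, 36, 3), (7, 36, 3, 12, 16), (7, 36, 3, 21, 20), (7, 36, 3, 3, 1), (7, 36, 3, 36, 3)}
Apply σ_{D != D2}; surviving tuples: {(38, 10, 36, 21, 2), (38, 10, 36, 34, 11), (38, 10, 36, 34, 40), (38, 10, 36, 8, 20), (38, 21, 2, 10, 36), (38, 21, 2, 34, 11), (38, 21, 2, 34, 40), (38, 21, 2, 8, 20), (38, 34, 11, 10, 36), (38, 34, 11, 21, 2), (38, 34, 11, 34, 40), (38, 34, 11, 8, 20), (38, 34, 40, 10, 36), (38, 34, 40, 21, 2), (38, 34, 40, 34, 11), (38, 34, 40, 8, 20), (38, 8, 20, 10, 36), (38, 8, 20, 21, 2), (38, 8, 20, 34, 11), (38, 8, 20, 34, 40), (7, 12, 16, 21, 20), (7, 12, 16, 3, 1), (7, 12, 16, 36, 3), (7, 21, 20, 12, 16), (7, 21, 20, 3, 1), (7, 21, 20, 36, 3), (7, 3, 1, 12, 16), (7, 3, 1, 21, 20), (7, 3, 1, 36, 3), (7, 36, 3, 12, 16), (7, 36, 3, 21, 20), (7, 36, 3, 3, 1)}
π[B, E2]: project onto (B, E2) (24 duplicate(s) eliminated) → {(38, 10), (38, 21), (38, 34), (38, 8), (7, 12), (7, 21), (7, 3), (7, 36)}

{(38, 10), (38, 21), (38, 34), (38, 8), (7, 12), (7, 21), (7, 3), (7, 36)}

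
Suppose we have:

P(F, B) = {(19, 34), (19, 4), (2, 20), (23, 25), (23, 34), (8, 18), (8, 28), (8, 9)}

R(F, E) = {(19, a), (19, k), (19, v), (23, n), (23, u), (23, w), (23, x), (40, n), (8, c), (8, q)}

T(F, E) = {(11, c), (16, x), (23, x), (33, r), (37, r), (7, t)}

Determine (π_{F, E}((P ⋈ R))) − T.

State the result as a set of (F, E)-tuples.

{(19, a), (19, k), (19, v), (23, n), (23, u), (23, w), (8, c), (8, q)}

P ⋈ R (natural join on F): {(19, 34, a), (19, 34, k), (19, 34, v), (19, 4, a), (19, 4, k), (19, 4, v), (23, 25, n), (23, 25, u), (23, 25, w), (23, 25, x), (23, 34, n), (23, 34, u), (23, 34, w), (23, 34, x), (8, 18, c), (8, 18, q), (8, 28, c), (8, 28, q), (8, 9, c), (8, 9, q)}
Keep only column(s) F, E (11 duplicate(s) eliminated): {(19, a), (19, k), (19, v), (23, n), (23, u), (23, w), (23, x), (8, c), (8, q)}
Set difference of the two operands is {(19, a), (19, k), (19, v), (23, n), (23, u), (23, w), (8, c), (8, q)}.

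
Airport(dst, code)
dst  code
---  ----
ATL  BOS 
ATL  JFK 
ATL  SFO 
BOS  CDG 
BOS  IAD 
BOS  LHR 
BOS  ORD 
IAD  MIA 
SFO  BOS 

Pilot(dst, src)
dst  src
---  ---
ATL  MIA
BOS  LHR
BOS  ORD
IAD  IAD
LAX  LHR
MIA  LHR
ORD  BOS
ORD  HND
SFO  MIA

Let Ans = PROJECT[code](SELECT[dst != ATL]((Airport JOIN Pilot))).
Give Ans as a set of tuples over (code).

Joining Airport and Pilot on dst yields {(ATL, BOS, MIA), (ATL, JFK, MIA), (ATL, SFO, MIA), (BOS, CDG, LHR), (BOS, CDG, ORD), (BOS, IAD, LHR), (BOS, IAD, ORD), (BOS, LHR, LHR), (BOS, LHR, ORD), (BOS, ORD, LHR), (BOS, ORD, ORD), (IAD, MIA, IAD), (SFO, BOS, MIA)}.
Apply σ_{dst != ATL}; surviving tuples: {(BOS, CDG, LHR), (BOS, CDG, ORD), (BOS, IAD, LHR), (BOS, IAD, ORD), (BOS, LHR, LHR), (BOS, LHR, ORD), (BOS, ORD, LHR), (BOS, ORD, ORD), (IAD, MIA, IAD), (SFO, BOS, MIA)}
Keep only column(s) code (4 duplicate(s) eliminated): {BOS, CDG, IAD, LHR, MIA, ORD}

{BOS, CDG, IAD, LHR, MIA, ORD}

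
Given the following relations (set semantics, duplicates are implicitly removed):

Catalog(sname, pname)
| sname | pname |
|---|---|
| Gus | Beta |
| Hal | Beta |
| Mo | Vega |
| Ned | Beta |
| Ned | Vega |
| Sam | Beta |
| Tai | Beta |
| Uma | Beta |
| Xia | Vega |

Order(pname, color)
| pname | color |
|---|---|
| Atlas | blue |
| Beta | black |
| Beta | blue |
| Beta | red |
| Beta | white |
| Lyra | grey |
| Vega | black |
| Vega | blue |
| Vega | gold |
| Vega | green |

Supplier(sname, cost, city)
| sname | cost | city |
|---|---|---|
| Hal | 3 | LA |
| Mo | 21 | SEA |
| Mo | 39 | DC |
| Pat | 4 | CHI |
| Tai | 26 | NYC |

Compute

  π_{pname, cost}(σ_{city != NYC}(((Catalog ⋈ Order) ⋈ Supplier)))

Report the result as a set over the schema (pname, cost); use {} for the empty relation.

Catalog ⋈ Order (natural join on pname): {(Gus, Beta, black), (Gus, Beta, blue), (Gus, Beta, red), (Gus, Beta, white), (Hal, Beta, black), (Hal, Beta, blue), (Hal, Beta, red), (Hal, Beta, white), (Mo, Vega, black), (Mo, Vega, blue), (Mo, Vega, gold), (Mo, Vega, green), (Ned, Beta, black), (Ned, Beta, blue), (Ned, Beta, red), (Ned, Beta, white), (Ned, Vega, black), (Ned, Vega, blue), (Ned, Vega, gold), (Ned, Vega, green), (Sam, Beta, black), (Sam, Beta, blue), (Sam, Beta, red), (Sam, Beta, white), (Tai, Beta, black), (Tai, Beta, blue), (Tai, Beta, red), (Tai, Beta, white), (Uma, Beta, black), (Uma, Beta, blue), (Uma, Beta, red), (Uma, Beta, white), (Xia, Vega, black), (Xia, Vega, blue), (Xia, Vega, gold), (Xia, Vega, green)}
(Catalog ⋈ Order) ⋈ Supplier (natural join on sname): {(Hal, Beta, black, 3, LA), (Hal, Beta, blue, 3, LA), (Hal, Beta, red, 3, LA), (Hal, Beta, white, 3, LA), (Mo, Vega, black, 21, SEA), (Mo, Vega, black, 39, DC), (Mo, Vega, blue, 21, SEA), (Mo, Vega, blue, 39, DC), (Mo, Vega, gold, 21, SEA), (Mo, Vega, gold, 39, DC), (Mo, Vega, green, 21, SEA), (Mo, Vega, green, 39, DC), (Tai, Beta, black, 26, NYC), (Tai, Beta, blue, 26, NYC), (Tai, Beta, red, 26, NYC), (Tai, Beta, white, 26, NYC)}
Filtering on city != NYC leaves {(Hal, Beta, black, 3, LA), (Hal, Beta, blue, 3, LA), (Hal, Beta, red, 3, LA), (Hal, Beta, white, 3, LA), (Mo, Vega, black, 21, SEA), (Mo, Vega, black, 39, DC), (Mo, Vega, blue, 21, SEA), (Mo, Vega, blue, 39, DC), (Mo, Vega, gold, 21, SEA), (Mo, Vega, gold, 39, DC), (Mo, Vega, green, 21, SEA), (Mo, Vega, green, 39, DC)}.
Projecting to pname, cost (9 duplicate(s) eliminated): {(Beta, 3), (Vega, 21), (Vega, 39)}

{(Beta, 3), (Vega, 21), (Vega, 39)}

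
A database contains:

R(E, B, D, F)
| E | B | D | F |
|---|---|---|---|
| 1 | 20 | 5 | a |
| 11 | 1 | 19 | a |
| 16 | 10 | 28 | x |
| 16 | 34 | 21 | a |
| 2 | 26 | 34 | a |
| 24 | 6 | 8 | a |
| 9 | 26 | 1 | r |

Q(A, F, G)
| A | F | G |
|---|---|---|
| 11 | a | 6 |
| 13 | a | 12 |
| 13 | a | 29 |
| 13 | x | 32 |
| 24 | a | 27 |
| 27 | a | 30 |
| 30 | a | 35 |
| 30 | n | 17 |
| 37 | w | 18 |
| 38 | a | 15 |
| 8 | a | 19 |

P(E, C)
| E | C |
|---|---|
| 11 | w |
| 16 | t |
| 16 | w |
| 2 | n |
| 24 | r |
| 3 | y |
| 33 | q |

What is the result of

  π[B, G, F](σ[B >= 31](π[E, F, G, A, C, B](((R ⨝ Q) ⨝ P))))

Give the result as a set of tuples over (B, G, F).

{(34, 12, a), (34, 15, a), (34, 19, a), (34, 27, a), (34, 29, a), (34, 30, a), (34, 35, a), (34, 6, a)}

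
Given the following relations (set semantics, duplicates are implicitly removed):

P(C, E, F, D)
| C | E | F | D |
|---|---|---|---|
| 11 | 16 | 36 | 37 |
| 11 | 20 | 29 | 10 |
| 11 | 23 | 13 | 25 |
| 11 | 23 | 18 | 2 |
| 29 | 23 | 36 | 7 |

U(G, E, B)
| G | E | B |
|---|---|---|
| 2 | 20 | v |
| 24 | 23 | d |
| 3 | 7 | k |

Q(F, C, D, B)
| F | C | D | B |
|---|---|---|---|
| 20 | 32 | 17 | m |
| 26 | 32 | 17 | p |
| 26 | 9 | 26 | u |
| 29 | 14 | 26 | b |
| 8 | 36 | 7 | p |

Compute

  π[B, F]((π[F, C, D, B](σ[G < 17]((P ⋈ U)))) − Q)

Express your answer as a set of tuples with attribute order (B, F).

P ⋈ U (natural join on E): {(11, 20, 29, 10, 2, v), (11, 23, 13, 25, 24, d), (11, 23, 18, 2, 24, d), (29, 23, 36, 7, 24, d)}
σ[G < 17]: keep tuples satisfying G < 17 → {(11, 20, 29, 10, 2, v)}
Keep only column(s) F, C, D, B: {(29, 11, 10, v)}
Difference: {(29, 11, 10, v)} with {(20, 32, 17, m), (26, 32, 17, p), (26, 9, 26, u), (29, 14, 26, b), (8, 36, 7, p)} → {(29, 11, 10, v)}
Keep only column(s) B, F: {(v, 29)}

{(v, 29)}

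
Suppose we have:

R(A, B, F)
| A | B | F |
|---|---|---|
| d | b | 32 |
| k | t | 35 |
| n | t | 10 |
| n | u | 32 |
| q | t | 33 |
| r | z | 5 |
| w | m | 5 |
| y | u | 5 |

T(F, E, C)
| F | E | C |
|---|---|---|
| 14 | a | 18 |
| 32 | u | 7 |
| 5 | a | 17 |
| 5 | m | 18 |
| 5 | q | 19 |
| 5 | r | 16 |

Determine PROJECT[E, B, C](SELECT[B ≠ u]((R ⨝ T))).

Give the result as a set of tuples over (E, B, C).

{(a, m, 17), (a, z, 17), (m, m, 18), (m, z, 18), (q, m, 19), (q, z, 19), (r, m, 16), (r, z, 16), (u, b, 7)}

R ⋈ T (natural join on F): {(d, b, 32, u, 7), (n, u, 32, u, 7), (r, z, 5, a, 17), (r, z, 5, m, 18), (r, z, 5, q, 19), (r, z, 5, r, 16), (w, m, 5, a, 17), (w, m, 5, m, 18), (w, m, 5, q, 19), (w, m, 5, r, 16), (y, u, 5, a, 17), (y, u, 5, m, 18), (y, u, 5, q, 19), (y, u, 5, r, 16)}
Filtering on B ≠ u leaves {(d, b, 32, u, 7), (r, z, 5, a, 17), (r, z, 5, m, 18), (r, z, 5, q, 19), (r, z, 5, r, 16), (w, m, 5, a, 17), (w, m, 5, m, 18), (w, m, 5, q, 19), (w, m, 5, r, 16)}.
Projecting to E, B, C: {(a, m, 17), (a, z, 17), (m, m, 18), (m, z, 18), (q, m, 19), (q, z, 19), (r, m, 16), (r, z, 16), (u, b, 7)}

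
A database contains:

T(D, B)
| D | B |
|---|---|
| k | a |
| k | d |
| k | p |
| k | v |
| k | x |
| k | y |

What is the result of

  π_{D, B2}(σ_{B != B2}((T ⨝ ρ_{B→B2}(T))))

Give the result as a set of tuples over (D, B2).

{(k, a), (k, d), (k, p), (k, v), (k, x), (k, y)}

ρ[B→B2]: schema becomes (D, B2); tuples unchanged.
Joining T and ρ_{B→B2}(T) on D yields {(k, a, a), (k, a, d), (k, a, p), (k, a, v), (k, a, x), (k, a, y), (k, d, a), (k, d, d), (k, d, p), (k, d, v), (k, d, x), (k, d, y), (k, p, a), (k, p, d), (k, p, p), (k, p, v), (k, p, x), (k, p, y), (k, v, a), (k, v, d), (k, v, p), (k, v, v), (k, v, x), (k, v, y), (k, x, a), (k, x, d), (k, x, p), (k, x, v), (k, x, x), (k, x, y), (k, y, a), (k, y, d), (k, y, p), (k, y, v), (k, y, x), (k, y, y)}.
Filtering on B != B2 leaves {(k, a, d), (k, a, p), (k, a, v), (k, a, x), (k, a, y), (k, d, a), (k, d, p), (k, d, v), (k, d, x), (k, d, y), (k, p, a), (k, p, d), (k, p, v), (k, p, x), (k, p, y), (k, v, a), (k, v, d), (k, v, p), (k, v, x), (k, v, y), (k, x, a), (k, x, d), (k, x, p), (k, x, v), (k, x, y), (k, y, a), (k, y, d), (k, y, p), (k, y, v), (k, y, x)}.
Projecting to D, B2 (24 duplicate(s) eliminated): {(k, a), (k, d), (k, p), (k, v), (k, x), (k, y)}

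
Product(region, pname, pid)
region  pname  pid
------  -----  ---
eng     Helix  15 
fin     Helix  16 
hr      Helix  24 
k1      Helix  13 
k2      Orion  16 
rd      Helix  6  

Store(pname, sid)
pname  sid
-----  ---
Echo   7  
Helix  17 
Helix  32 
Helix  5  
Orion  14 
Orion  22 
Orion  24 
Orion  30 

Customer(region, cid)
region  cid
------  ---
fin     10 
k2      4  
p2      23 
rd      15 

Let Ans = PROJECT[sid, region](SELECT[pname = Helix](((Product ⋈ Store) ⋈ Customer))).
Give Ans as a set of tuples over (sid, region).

{(17, fin), (17, rd), (32, fin), (32, rd), (5, fin), (5, rd)}

Joining Product and Store on pname yields {(eng, Helix, 15, 17), (eng, Helix, 15, 32), (eng, Helix, 15, 5), (fin, Helix, 16, 17), (fin, Helix, 16, 32), (fin, Helix, 16, 5), (hr, Helix, 24, 17), (hr, Helix, 24, 32), (hr, Helix, 24, 5), (k1, Helix, 13, 17), (k1, Helix, 13, 32), (k1, Helix, 13, 5), (k2, Orion, 16, 14), (k2, Orion, 16, 22), (k2, Orion, 16, 24), (k2, Orion, 16, 30), (rd, Helix, 6, 17), (rd, Helix, 6, 32), (rd, Helix, 6, 5)}.
Joining (Product ⋈ Store) and Customer on region yields {(fin, Helix, 16, 17, 10), (fin, Helix, 16, 32, 10), (fin, Helix, 16, 5, 10), (k2, Orion, 16, 14, 4), (k2, Orion, 16, 22, 4), (k2, Orion, 16, 24, 4), (k2, Orion, 16, 30, 4), (rd, Helix, 6, 17, 15), (rd, Helix, 6, 32, 15), (rd, Helix, 6, 5, 15)}.
σ[pname = Helix]: keep tuples satisfying pname = Helix → {(fin, Helix, 16, 17, 10), (fin, Helix, 16, 32, 10), (fin, Helix, 16, 5, 10), (rd, Helix, 6, 17, 15), (rd, Helix, 6, 32, 15), (rd, Helix, 6, 5, 15)}
Projecting to sid, region: {(17, fin), (17, rd), (32, fin), (32, rd), (5, fin), (5, rd)}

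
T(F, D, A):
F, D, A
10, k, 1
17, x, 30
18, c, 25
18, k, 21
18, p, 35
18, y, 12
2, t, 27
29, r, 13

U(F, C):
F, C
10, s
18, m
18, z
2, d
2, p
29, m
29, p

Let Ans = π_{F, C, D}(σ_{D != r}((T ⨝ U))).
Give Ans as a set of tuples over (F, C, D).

Natural join on F: {(10, k, 1, s), (18, c, 25, m), (18, c, 25, z), (18, k, 21, m), (18, k, 21, z), (18, p, 35, m), (18, p, 35, z), (18, y, 12, m), (18, y, 12, z), (2, t, 27, d), (2, t, 27, p), (29, r, 13, m), (29, r, 13, p)}
Selection D != r: {(10, k, 1, s), (18, c, 25, m), (18, c, 25, z), (18, k, 21, m), (18, k, 21, z), (18, p, 35, m), (18, p, 35, z), (18, y, 12, m), (18, y, 12, z), (2, t, 27, d), (2, t, 27, p)}
Keep only column(s) F, C, D: {(10, s, k), (18, m, c), (18, m, k), (18, m, p), (18, m, y), (18, z, c), (18, z, k), (18, z, p), (18, z, y), (2, d, t), (2, p, t)}

{(10, s, k), (18, m, c), (18, m, k), (18, m, p), (18, m, y), (18, z, c), (18, z, k), (18, z, p), (18, z, y), (2, d, t), (2, p, t)}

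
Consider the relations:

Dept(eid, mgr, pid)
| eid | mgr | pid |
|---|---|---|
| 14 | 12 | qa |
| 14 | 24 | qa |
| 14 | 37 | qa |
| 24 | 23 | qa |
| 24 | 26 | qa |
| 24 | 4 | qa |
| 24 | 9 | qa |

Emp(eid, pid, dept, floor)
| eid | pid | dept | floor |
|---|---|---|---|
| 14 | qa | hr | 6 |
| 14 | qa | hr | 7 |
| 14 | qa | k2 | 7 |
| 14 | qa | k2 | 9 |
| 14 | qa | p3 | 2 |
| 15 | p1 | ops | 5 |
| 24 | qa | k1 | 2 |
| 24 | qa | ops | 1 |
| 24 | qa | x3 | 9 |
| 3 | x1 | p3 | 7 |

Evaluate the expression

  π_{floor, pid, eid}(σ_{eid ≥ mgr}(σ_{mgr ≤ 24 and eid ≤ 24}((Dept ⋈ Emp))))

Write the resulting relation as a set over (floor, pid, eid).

Joining Dept and Emp on eid, pid yields {(14, 12, qa, hr, 6), (14, 12, qa, hr, 7), (14, 12, qa, k2, 7), (14, 12, qa, k2, 9), (14, 12, qa, p3, 2), (14, 24, qa, hr, 6), (14, 24, qa, hr, 7), (14, 24, qa, k2, 7), (14, 24, qa, k2, 9), (14, 24, qa, p3, 2), (14, 37, qa, hr, 6), (14, 37, qa, hr, 7), (14, 37, qa, k2, 7), (14, 37, qa, k2, 9), (14, 37, qa, p3, 2), (24, 23, qa, k1, 2), (24, 23, qa, ops, 1), (24, 23, qa, x3, 9), (24, 26, qa, k1, 2), (24, 26, qa, ops, 1), (24, 26, qa, x3, 9), (24, 4, qa, k1, 2), (24, 4, qa, ops, 1), (24, 4, qa, x3, 9), (24, 9, qa, k1, 2), (24, 9, qa, ops, 1), (24, 9, qa, x3, 9)}.
Selection mgr ≤ 24 and eid ≤ 24: {(14, 12, qa, hr, 6), (14, 12, qa, hr, 7), (14, 12, qa, k2, 7), (14, 12, qa, k2, 9), (14, 12, qa, p3, 2), (14, 24, qa, hr, 6), (14, 24, qa, hr, 7), (14, 24, qa, k2, 7), (14, 24, qa, k2, 9), (14, 24, qa, p3, 2), (24, 23, qa, k1, 2), (24, 23, qa, ops, 1), (24, 23, qa, x3, 9), (24, 4, qa, k1, 2), (24, 4, qa, ops, 1), (24, 4, qa, x3, 9), (24, 9, qa, k1, 2), (24, 9, qa, ops, 1), (24, 9, qa, x3, 9)}
Selection eid ≥ mgr: {(14, 12, qa, hr, 6), (14, 12, qa, hr, 7), (14, 12, qa, k2, 7), (14, 12, qa, k2, 9), (14, 12, qa, p3, 2), (24, 23, qa, k1, 2), (24, 23, qa, ops, 1), (24, 23, qa, x3, 9), (24, 4, qa, k1, 2), (24, 4, qa, ops, 1), (24, 4, qa, x3, 9), (24, 9, qa, k1, 2), (24, 9, qa, ops, 1), (24, 9, qa, x3, 9)}
π_{floor, pid, eid} gives {(1, qa, 24), (2, qa, 14), (2, qa, 24), (6, qa, 14), (7, qa, 14), (9, qa, 14), (9, qa, 24)} (7 duplicate(s) eliminated).

{(1, qa, 24), (2, qa, 14), (2, qa, 24), (6, qa, 14), (7, qa, 14), (9, qa, 14), (9, qa, 24)}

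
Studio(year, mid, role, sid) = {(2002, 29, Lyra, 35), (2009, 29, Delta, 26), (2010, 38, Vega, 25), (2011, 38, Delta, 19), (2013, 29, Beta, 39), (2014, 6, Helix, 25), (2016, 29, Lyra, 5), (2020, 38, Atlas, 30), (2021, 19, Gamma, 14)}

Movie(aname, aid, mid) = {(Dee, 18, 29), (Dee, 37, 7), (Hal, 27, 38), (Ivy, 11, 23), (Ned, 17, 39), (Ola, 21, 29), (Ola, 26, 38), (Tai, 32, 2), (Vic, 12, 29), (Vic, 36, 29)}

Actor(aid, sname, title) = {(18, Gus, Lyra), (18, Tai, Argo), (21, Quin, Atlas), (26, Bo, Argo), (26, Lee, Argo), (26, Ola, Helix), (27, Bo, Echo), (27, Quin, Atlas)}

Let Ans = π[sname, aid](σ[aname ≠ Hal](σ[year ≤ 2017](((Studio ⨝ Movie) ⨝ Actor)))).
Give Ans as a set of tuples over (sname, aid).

Natural join on mid: {(2002, 29, Lyra, 35, Dee, 18), (2002, 29, Lyra, 35, Ola, 21), (2002, 29, Lyra, 35, Vic, 12), (2002, 29, Lyra, 35, Vic, 36), (2009, 29, Delta, 26, Dee, 18), (2009, 29, Delta, 26, Ola, 21), (2009, 29, Delta, 26, Vic, 12), (2009, 29, Delta, 26, Vic, 36), (2010, 38, Vega, 25, Hal, 27), (2010, 38, Vega, 25, Ola, 26), (2011, 38, Delta, 19, Hal, 27), (2011, 38, Delta, 19, Ola, 26), (2013, 29, Beta, 39, Dee, 18), (2013, 29, Beta, 39, Ola, 21), (2013, 29, Beta, 39, Vic, 12), (2013, 29, Beta, 39, Vic, 36), (2016, 29, Lyra, 5, Dee, 18), (2016, 29, Lyra, 5, Ola, 21), (2016, 29, Lyra, 5, Vic, 12), (2016, 29, Lyra, 5, Vic, 36), (2020, 38, Atlas, 30, Hal, 27), (2020, 38, Atlas, 30, Ola, 26)}
Natural join on aid: {(2002, 29, Lyra, 35, Dee, 18, Gus, Lyra), (2002, 29, Lyra, 35, Dee, 18, Tai, Argo), (2002, 29, Lyra, 35, Ola, 21, Quin, Atlas), (2009, 29, Delta, 26, Dee, 18, Gus, Lyra), (2009, 29, Delta, 26, Dee, 18, Tai, Argo), (2009, 29, Delta, 26, Ola, 21, Quin, Atlas), (2010, 38, Vega, 25, Hal, 27, Bo, Echo), (2010, 38, Vega, 25, Hal, 27, Quin, Atlas), (2010, 38, Vega, 25, Ola, 26, Bo, Argo), (2010, 38, Vega, 25, Ola, 26, Lee, Argo), (2010, 38, Vega, 25, Ola, 26, Ola, Helix), (2011, 38, Delta, 19, Hal, 27, Bo, Echo), (2011, 38, Delta, 19, Hal, 27, Quin, Atlas), (2011, 38, Delta, 19, Ola, 26, Bo, Argo), (2011, 38, Delta, 19, Ola, 26, Lee, Argo), (2011, 38, Delta, 19, Ola, 26, Ola, Helix), (2013, 29, Beta, 39, Dee, 18, Gus, Lyra), (2013, 29, Beta, 39, Dee, 18, Tai, Argo), (2013, 29, Beta, 39, Ola, 21, Quin, Atlas), (2016, 29, Lyra, 5, Dee, 18, Gus, Lyra), (2016, 29, Lyra, 5, Dee, 18, Tai, Argo), (2016, 29, Lyra, 5, Ola, 21, Quin, Atlas), (2020, 38, Atlas, 30, Hal, 27, Bo, Echo), (2020, 38, Atlas, 30, Hal, 27, Quin, Atlas), (2020, 38, Atlas, 30, Ola, 26, Bo, Argo), (2020, 38, Atlas, 30, Ola, 26, Lee, Argo), (2020, 38, Atlas, 30, Ola, 26, Ola, Helix)}
Apply σ_{year ≤ 2017}; surviving tuples: {(2002, 29, Lyra, 35, Dee, 18, Gus, Lyra), (2002, 29, Lyra, 35, Dee, 18, Tai, Argo), (2002, 29, Lyra, 35, Ola, 21, Quin, Atlas), (2009, 29, Delta, 26, Dee, 18, Gus, Lyra), (2009, 29, Delta, 26, Dee, 18, Tai, Argo), (2009, 29, Delta, 26, Ola, 21, Quin, Atlas), (2010, 38, Vega, 25, Hal, 27, Bo, Echo), (2010, 38, Vega, 25, Hal, 27, Quin, Atlas), (2010, 38, Vega, 25, Ola, 26, Bo, Argo), (2010, 38, Vega, 25, Ola, 26, Lee, Argo), (2010, 38, Vega, 25, Ola, 26, Ola, Helix), (2011, 38, Delta, 19, Hal, 27, Bo, Echo), (2011, 38, Delta, 19, Hal, 27, Quin, Atlas), (2011, 38, Delta, 19, Ola, 26, Bo, Argo), (2011, 38, Delta, 19, Ola, 26, Lee, Argo), (2011, 38, Delta, 19, Ola, 26, Ola, Helix), (2013, 29, Beta, 39, Dee, 18, Gus, Lyra), (2013, 29, Beta, 39, Dee, 18, Tai, Argo), (2013, 29, Beta, 39, Ola, 21, Quin, Atlas), (2016, 29, Lyra, 5, Dee, 18, Gus, Lyra), (2016, 29, Lyra, 5, Dee, 18, Tai, Argo), (2016, 29, Lyra, 5, Ola, 21, Quin, Atlas)}
Apply σ_{aname ≠ Hal}; surviving tuples: {(2002, 29, Lyra, 35, Dee, 18, Gus, Lyra), (2002, 29, Lyra, 35, Dee, 18, Tai, Argo), (2002, 29, Lyra, 35, Ola, 21, Quin, Atlas), (2009, 29, Delta, 26, Dee, 18, Gus, Lyra), (2009, 29, Delta, 26, Dee, 18, Tai, Argo), (2009, 29, Delta, 26, Ola, 21, Quin, Atlas), (2010, 38, Vega, 25, Ola, 26, Bo, Argo), (2010, 38, Vega, 25, Ola, 26, Lee, Argo), (2010, 38, Vega, 25, Ola, 26, Ola, Helix), (2011, 38, Delta, 19, Ola, 26, Bo, Argo), (2011, 38, Delta, 19, Ola, 26, Lee, Argo), (2011, 38, Delta, 19, Ola, 26, Ola, Helix), (2013, 29, Beta, 39, Dee, 18, Gus, Lyra), (2013, 29, Beta, 39, Dee, 18, Tai, Argo), (2013, 29, Beta, 39, Ola, 21, Quin, Atlas), (2016, 29, Lyra, 5, Dee, 18, Gus, Lyra), (2016, 29, Lyra, 5, Dee, 18, Tai, Argo), (2016, 29, Lyra, 5, Ola, 21, Quin, Atlas)}
Projecting to sname, aid (12 duplicate(s) eliminated): {(Bo, 26), (Gus, 18), (Lee, 26), (Ola, 26), (Quin, 21), (Tai, 18)}

{(Bo, 26), (Gus, 18), (Lee, 26), (Ola, 26), (Quin, 21), (Tai, 18)}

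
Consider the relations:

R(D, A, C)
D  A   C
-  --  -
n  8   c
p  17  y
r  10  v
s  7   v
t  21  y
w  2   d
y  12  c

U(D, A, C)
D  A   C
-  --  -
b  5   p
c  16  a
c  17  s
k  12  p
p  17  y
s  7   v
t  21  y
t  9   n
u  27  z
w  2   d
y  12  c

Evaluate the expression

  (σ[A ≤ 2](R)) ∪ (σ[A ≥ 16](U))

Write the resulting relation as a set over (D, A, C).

Selection A ≤ 2: {(w, 2, d)}
Selection A ≥ 16: {(c, 16, a), (c, 17, s), (p, 17, y), (t, 21, y), (u, 27, z)}
Taking the union: {(c, 16, a), (c, 17, s), (p, 17, y), (t, 21, y), (u, 27, z), (w, 2, d)}

{(c, 16, a), (c, 17, s), (p, 17, y), (t, 21, y), (u, 27, z), (w, 2, d)}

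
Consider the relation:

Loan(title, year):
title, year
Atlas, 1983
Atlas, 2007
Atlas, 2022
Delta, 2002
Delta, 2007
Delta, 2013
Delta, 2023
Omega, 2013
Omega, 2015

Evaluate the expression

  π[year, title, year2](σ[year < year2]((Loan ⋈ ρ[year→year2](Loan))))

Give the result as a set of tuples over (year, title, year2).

{(1983, Atlas, 2007), (1983, Atlas, 2022), (2002, Delta, 2007), (2002, Delta, 2013), (2002, Delta, 2023), (2007, Atlas, 2022), (2007, Delta, 2013), (2007, Delta, 2023), (2013, Delta, 2023), (2013, Omega, 2015)}

ρ[year→year2]: schema becomes (title, year2); tuples unchanged.
Loan ⋈ ρ[year→year2](Loan) (natural join on title): {(Atlas, 1983, 1983), (Atlas, 1983, 2007), (Atlas, 1983, 2022), (Atlas, 2007, 1983), (Atlas, 2007, 2007), (Atlas, 2007, 2022), (Atlas, 2022, 1983), (Atlas, 2022, 2007), (Atlas, 2022, 2022), (Delta, 2002, 2002), (Delta, 2002, 2007), (Delta, 2002, 2013), (Delta, 2002, 2023), (Delta, 2007, 2002), (Delta, 2007, 2007), (Delta, 2007, 2013), (Delta, 2007, 2023), (Delta, 2013, 2002), (Delta, 2013, 2007), (Delta, 2013, 2013), (Delta, 2013, 2023), (Delta, 2023, 2002), (Delta, 2023, 2007), (Delta, 2023, 2013), (Delta, 2023, 2023), (Omega, 2013, 2013), (Omega, 2013, 2015), (Omega, 2015, 2013), (Omega, 2015, 2015)}
Filtering on year < year2 leaves {(Atlas, 1983, 2007), (Atlas, 1983, 2022), (Atlas, 2007, 2022), (Delta, 2002, 2007), (Delta, 2002, 2013), (Delta, 2002, 2023), (Delta, 2007, 2013), (Delta, 2007, 2023), (Delta, 2013, 2023), (Omega, 2013, 2015)}.
Keep only column(s) year, title, year2: {(1983, Atlas, 2007), (1983, Atlas, 2022), (2002, Delta, 2007), (2002, Delta, 2013), (2002, Delta, 2023), (2007, Atlas, 2022), (2007, Delta, 2013), (2007, Delta, 2023), (2013, Delta, 2023), (2013, Omega, 2015)}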